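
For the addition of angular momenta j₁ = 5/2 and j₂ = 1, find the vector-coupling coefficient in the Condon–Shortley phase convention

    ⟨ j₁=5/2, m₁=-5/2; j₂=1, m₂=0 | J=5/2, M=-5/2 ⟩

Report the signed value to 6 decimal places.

−√(5/7) = -0.845154

triangle: 1!×4!×1!/7! = 24/5040
(j±m)!: 0!×5!×1!×1!×0!×5! = 14400
prefactor² = (2J+1)×Δ×N² = 2880/7
  k=1: −1/(1!×0!×4!×0!×0!×1!) = -1/24
Σ = -1/24  ⇒  CG² = 2880/7×(-1/24)² = 5/7
CG = −√(5/7) = -0.845154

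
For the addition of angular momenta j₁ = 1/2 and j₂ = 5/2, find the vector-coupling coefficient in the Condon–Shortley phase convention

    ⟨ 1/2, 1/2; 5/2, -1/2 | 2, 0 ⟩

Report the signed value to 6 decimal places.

triangle: 1!×0!×4!/6! = 24/720
(j±m)!: 1!×0!×2!×3!×2!×2! = 48
prefactor² = (2J+1)×Δ×N² = 8
  k=0: +1/(0!×1!×0!×2!×0!×2!) = 1/4
Σ = 1/4  ⇒  CG² = 8×1/4² = 1/2
CG = +√(1/2) = +0.707107

+0.707107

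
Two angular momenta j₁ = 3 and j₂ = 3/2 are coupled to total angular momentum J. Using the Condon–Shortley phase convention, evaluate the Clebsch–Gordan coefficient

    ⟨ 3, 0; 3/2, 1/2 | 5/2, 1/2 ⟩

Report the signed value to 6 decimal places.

-0.414039

j₁+j₂−J=2  J+j₁−j₂=4  J−j₁+j₂=1  j₁+j₂+J+1=8
(j₁±m₁, j₂±m₂, J±M) = (3,3,2,1,3,2)
P² = 216/35
sum k=1..2:
  [1] −1/4 = -1/4
  [2] +1/12 = 1/12
S = -1/6
C² = P²·S² = 6/35 ; C = -0.414039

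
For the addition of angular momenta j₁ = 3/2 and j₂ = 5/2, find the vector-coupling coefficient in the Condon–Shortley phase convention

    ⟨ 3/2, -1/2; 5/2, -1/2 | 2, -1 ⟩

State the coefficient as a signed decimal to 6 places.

−√(25/84) ≈ -0.545545

√[5·2!1!3!/7! · 1!2!2!3!1!3!] = √(12/7)
  +(−1)^1/∏(1,1,1,1,0,2)! = -1/2  (running -1/2)
  +(−1)^2/∏(2,0,0,0,1,3)! = 1/12  (running -5/12)
⟨..|..⟩ = √(12/7)·(-5/12) = -0.545545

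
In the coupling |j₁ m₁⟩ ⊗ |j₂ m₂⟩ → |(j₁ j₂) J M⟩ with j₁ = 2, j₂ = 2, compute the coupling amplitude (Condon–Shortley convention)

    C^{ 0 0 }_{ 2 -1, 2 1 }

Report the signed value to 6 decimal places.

√[1·4!0!0!/5! · 1!3!3!1!0!0!] = √(36/5)
  +(−1)^3/∏(3,1,0,0,0,0)! = -1/6  (running -1/6)
⟨..|..⟩ = √(36/5)·(-1/6) = -0.447214

−√(1/5) = -0.447214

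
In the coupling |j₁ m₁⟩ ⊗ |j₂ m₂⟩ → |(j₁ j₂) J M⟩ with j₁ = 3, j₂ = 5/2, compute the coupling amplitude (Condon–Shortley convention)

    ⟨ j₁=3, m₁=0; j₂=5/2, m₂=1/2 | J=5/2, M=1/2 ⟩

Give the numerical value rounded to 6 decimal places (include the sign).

√[6·3!3!2!/9! · 3!3!3!2!3!2!] = √(216/35)
  +(−1)^1/∏(1,2,2,2,1,0)! = -1/8  (running -1/8)
  +(−1)^2/∏(2,1,1,1,2,1)! = 1/4  (running 1/8)
  +(−1)^3/∏(3,0,0,0,3,2)! = -1/72  (running 1/9)
⟨..|..⟩ = √(216/35)·(1/9) = +0.276026

+√(8/105) ≈ +0.276026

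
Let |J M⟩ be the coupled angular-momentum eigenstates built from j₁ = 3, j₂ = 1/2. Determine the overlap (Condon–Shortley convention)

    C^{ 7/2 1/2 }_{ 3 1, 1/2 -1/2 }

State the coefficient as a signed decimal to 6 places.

j₁+j₂−J=0  J+j₁−j₂=6  J−j₁+j₂=1  j₁+j₂+J+1=8
(j₁±m₁, j₂±m₂, J±M) = (4,2,0,1,4,3)
P² = 6912/7
sum k=0..0:
  [0] +1/48 = 1/48
S = 1/48
C² = P²·S² = 3/7 ; C = +0.654654

+0.654654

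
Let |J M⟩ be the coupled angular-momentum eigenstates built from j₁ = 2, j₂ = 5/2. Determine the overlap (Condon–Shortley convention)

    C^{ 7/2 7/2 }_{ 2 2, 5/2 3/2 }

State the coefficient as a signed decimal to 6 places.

+√(4/9) ≈ +0.666667

triangle: 1!×3!×4!/9! = 144/362880
(j±m)!: 4!×0!×4!×1!×7!×0! = 2903040
prefactor² = (2J+1)×Δ×N² = 9216
  k=0: +1/(0!×1!×0!×4!×3!×0!) = 1/144
Σ = 1/144  ⇒  CG² = 9216×1/144² = 4/9
CG = +√(4/9) = +0.666667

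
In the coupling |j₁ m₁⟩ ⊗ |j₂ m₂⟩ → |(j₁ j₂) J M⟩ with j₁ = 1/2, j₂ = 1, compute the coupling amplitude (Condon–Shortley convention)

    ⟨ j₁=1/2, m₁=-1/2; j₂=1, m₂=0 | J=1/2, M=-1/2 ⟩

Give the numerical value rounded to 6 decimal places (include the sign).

−√(1/3) = -0.577350

√[2·1!0!1!/3! · 0!1!1!1!0!1!] = √(1/3)
  +(−1)^1/∏(1,0,0,0,0,1)! = -1  (running -1)
⟨..|..⟩ = √(1/3)·(-1) = -0.577350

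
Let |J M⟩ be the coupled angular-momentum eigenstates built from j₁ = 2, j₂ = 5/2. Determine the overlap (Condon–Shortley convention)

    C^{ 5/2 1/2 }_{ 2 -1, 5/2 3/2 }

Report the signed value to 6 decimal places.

+√(6/35) ≈ +0.414039

√[6·2!2!3!/8! · 1!3!4!1!3!2!] = √(216/35)
  +(−1)^1/∏(1,1,2,3,0,0)! = -1/12  (running -1/12)
  +(−1)^2/∏(2,0,1,2,1,1)! = 1/4  (running 1/6)
⟨..|..⟩ = √(216/35)·(1/6) = +0.414039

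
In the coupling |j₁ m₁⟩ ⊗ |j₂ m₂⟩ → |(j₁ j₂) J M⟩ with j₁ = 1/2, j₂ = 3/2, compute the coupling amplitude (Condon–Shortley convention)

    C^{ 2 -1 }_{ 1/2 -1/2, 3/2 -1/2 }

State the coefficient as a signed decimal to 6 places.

triangle: 0!×1!×3!/5! = 6/120
(j±m)!: 0!×1!×1!×2!×1!×3! = 12
prefactor² = (2J+1)×Δ×N² = 3
  k=0: +1/(0!×0!×1!×1!×0!×2!) = 1/2
Σ = 1/2  ⇒  CG² = 3×1/2² = 3/4
CG = +√(3/4) = +0.866025

+0.866025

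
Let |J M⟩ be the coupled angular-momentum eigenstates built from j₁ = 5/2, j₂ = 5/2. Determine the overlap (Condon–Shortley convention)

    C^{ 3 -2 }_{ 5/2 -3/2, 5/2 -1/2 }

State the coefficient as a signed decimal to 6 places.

−√(1/12) ≈ -0.288675

√[7·2!3!3!/9! · 1!4!2!3!1!5!] = √(48)
  +(−1)^1/∏(1,1,3,1,0,2)! = -1/12  (running -1/12)
  +(−1)^2/∏(2,0,2,0,1,3)! = 1/24  (running -1/24)
⟨..|..⟩ = √(48)·(-1/24) = -0.288675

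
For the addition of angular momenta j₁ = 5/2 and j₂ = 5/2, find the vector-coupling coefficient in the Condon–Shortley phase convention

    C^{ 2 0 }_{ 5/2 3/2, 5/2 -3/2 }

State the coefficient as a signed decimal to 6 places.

triangle: 3!×2!×2!/8! = 24/40320
(j±m)!: 4!×1!×1!×4!×2!×2! = 2304
prefactor² = (2J+1)×Δ×N² = 48/7
  k=0: +1/(0!×3!×1!×1!×1!×1!) = 1/6
  k=1: −1/(1!×2!×0!×0!×2!×2!) = -1/8
Σ = 1/24  ⇒  CG² = 48/7×1/24² = 1/84
CG = +√(1/84) = +0.109109

+√(1/84) = +0.109109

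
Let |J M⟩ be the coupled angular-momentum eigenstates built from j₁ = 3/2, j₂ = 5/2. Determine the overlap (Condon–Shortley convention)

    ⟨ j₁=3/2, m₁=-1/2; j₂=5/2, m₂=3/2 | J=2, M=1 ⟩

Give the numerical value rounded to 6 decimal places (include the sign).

+√(1/42) ≈ +0.154303

triangle: 2!*1!*3!/7! = 12/5040
(j±m)!: 1!*2!*4!*1!*3!*1! = 288
prefactor² = (2J+1)*Δ*N² = 24/7
  k=1: −1/(1!*1!*1!*3!*0!*0!) = -1/6
  k=2: +1/(2!*0!*0!*2!*1!*1!) = 1/4
Σ = 1/12  ⇒  CG² = 24/7*1/12² = 1/42
CG = +√(1/42) = +0.154303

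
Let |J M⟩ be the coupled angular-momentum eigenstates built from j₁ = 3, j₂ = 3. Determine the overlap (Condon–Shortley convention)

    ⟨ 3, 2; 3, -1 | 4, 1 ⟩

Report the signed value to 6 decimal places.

+√(16/77) ≈ +0.455842

triangle: 2!×4!×4!/11! = 1152/39916800
(j±m)!: 5!×1!×2!×4!×5!×3! = 4147200
prefactor² = (2J+1)×Δ×N² = 82944/77
  k=0: +1/(0!×2!×1!×2!×3!×2!) = 1/48
  k=1: −1/(1!×1!×0!×1!×4!×3!) = -1/144
Σ = 1/72  ⇒  CG² = 82944/77×1/72² = 16/77
CG = +√(16/77) = +0.455842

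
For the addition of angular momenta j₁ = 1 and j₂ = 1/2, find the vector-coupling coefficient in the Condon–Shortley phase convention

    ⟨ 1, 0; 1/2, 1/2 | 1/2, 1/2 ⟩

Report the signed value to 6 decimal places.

triangle: 1!*1!*0!/3! = 1/6
(j±m)!: 1!*1!*1!*0!*1!*0! = 1
prefactor² = (2J+1)*Δ*N² = 1/3
  k=1: −1/(1!*0!*0!*0!*1!*0!) = -1
Σ = -1  ⇒  CG² = 1/3*(-1)² = 1/3
CG = −√(1/3) = -0.577350

−√(1/3) ≈ -0.577350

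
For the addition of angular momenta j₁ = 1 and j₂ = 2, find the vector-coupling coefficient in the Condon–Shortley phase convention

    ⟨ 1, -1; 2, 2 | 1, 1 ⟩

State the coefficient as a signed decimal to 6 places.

√[3·2!0!2!/5! · 0!2!4!0!2!0!] = √(48/5)
  +(−1)^2/∏(2,0,0,2,0,0)! = 1/4  (running 1/4)
⟨..|..⟩ = √(48/5)·(1/4) = +0.774597

+0.774597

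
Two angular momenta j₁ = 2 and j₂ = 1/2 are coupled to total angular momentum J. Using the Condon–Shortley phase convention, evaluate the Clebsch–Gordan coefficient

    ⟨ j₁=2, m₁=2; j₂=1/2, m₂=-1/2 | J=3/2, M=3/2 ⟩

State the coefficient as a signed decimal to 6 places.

+√(4/5) ≈ +0.894427

triangle: 1!*3!*0!/5! = 6/120
(j±m)!: 4!*0!*0!*1!*3!*0! = 144
prefactor² = (2J+1)*Δ*N² = 144/5
  k=0: +1/(0!*1!*0!*0!*3!*0!) = 1/6
Σ = 1/6  ⇒  CG² = 144/5*1/6² = 4/5
CG = +√(4/5) = +0.894427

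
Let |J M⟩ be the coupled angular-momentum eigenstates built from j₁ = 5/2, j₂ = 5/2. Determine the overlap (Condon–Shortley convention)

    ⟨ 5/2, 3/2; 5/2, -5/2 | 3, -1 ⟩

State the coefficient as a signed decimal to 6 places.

+0.577350

triangle: 2!*3!*3!/9! = 72/362880
(j±m)!: 4!*1!*0!*5!*2!*4! = 138240
prefactor² = (2J+1)*Δ*N² = 192
  k=0: +1/(0!*2!*1!*0!*2!*3!) = 1/24
Σ = 1/24  ⇒  CG² = 192*1/24² = 1/3
CG = +√(1/3) = +0.577350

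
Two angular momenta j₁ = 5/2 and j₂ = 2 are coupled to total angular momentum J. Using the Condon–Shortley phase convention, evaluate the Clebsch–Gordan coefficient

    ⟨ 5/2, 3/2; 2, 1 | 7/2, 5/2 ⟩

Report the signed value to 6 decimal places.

+√(1/63) = +0.125988

√[8·1!4!3!/9! · 4!1!3!1!6!1!] = √(2304/7)
  +(−1)^0/∏(0,1,1,3,3,0)! = 1/36  (running 1/36)
  +(−1)^1/∏(1,0,0,2,4,1)! = -1/48  (running 1/144)
⟨..|..⟩ = √(2304/7)·(1/144) = +0.125988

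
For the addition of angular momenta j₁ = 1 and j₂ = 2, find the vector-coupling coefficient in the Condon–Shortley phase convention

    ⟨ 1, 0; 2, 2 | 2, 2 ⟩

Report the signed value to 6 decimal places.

-0.816497

triangle: 1!*1!*3!/6! = 6/720
(j±m)!: 1!*1!*4!*0!*4!*0! = 576
prefactor² = (2J+1)*Δ*N² = 24
  k=1: −1/(1!*0!*0!*3!*1!*0!) = -1/6
Σ = -1/6  ⇒  CG² = 24*(-1/6)² = 2/3
CG = −√(2/3) = -0.816497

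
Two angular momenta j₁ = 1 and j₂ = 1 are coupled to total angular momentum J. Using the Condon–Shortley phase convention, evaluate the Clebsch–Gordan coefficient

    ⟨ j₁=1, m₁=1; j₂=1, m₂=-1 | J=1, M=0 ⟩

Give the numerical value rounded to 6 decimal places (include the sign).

+0.707107

j₁+j₂−J=1  J+j₁−j₂=1  J−j₁+j₂=1  j₁+j₂+J+1=4
(j₁±m₁, j₂±m₂, J±M) = (2,0,0,2,1,1)
P² = 1/2
sum k=0..0:
  [0] +1/1 = 1
S = 1
C² = P²·S² = 1/2 ; C = +0.707107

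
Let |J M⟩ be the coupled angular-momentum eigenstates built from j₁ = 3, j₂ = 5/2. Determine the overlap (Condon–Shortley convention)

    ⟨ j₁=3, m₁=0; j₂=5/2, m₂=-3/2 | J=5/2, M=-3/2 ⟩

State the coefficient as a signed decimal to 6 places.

−√(7/30) ≈ -0.483046

j₁+j₂−J=3  J+j₁−j₂=3  J−j₁+j₂=2  j₁+j₂+J+1=9
(j₁±m₁, j₂±m₂, J±M) = (3,3,1,4,1,4)
P² = 864/35
sum k=0..1:
  [0] +1/36 = 1/36
  [1] −1/8 = -1/8
S = -7/72
C² = P²·S² = 7/30 ; C = -0.483046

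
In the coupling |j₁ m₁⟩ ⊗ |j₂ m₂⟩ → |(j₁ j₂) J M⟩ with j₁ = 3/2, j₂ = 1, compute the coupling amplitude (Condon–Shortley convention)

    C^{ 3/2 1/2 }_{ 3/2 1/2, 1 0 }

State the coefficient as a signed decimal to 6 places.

√[4·1!2!1!/5! · 2!1!1!1!2!1!] = √(4/15)
  +(−1)^0/∏(0,1,1,1,1,0)! = 1  (running 1)
  +(−1)^1/∏(1,0,0,0,2,1)! = -1/2  (running 1/2)
⟨..|..⟩ = √(4/15)·(1/2) = +0.258199

+√(1/15) = +0.258199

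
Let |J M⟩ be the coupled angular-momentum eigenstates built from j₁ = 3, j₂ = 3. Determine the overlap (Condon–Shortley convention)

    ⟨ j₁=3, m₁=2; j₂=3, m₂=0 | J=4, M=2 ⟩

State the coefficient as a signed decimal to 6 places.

j₁+j₂−J=2  J+j₁−j₂=4  J−j₁+j₂=4  j₁+j₂+J+1=11
(j₁±m₁, j₂±m₂, J±M) = (5,1,3,3,6,2)
P² = 124416/77
sum k=0..1:
  [0] +1/72 = 1/72
  [1] −1/96 = -1/96
S = 1/288
C² = P²·S² = 3/154 ; C = +0.139573

+0.139573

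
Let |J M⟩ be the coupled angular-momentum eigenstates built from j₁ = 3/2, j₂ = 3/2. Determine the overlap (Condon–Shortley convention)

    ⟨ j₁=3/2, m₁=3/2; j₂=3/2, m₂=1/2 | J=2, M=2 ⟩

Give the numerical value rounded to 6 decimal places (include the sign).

+0.707107

√[5·1!2!2!/6! · 3!0!2!1!4!0!] = √(8)
  +(−1)^0/∏(0,1,0,2,2,0)! = 1/4  (running 1/4)
⟨..|..⟩ = √(8)·(1/4) = +0.707107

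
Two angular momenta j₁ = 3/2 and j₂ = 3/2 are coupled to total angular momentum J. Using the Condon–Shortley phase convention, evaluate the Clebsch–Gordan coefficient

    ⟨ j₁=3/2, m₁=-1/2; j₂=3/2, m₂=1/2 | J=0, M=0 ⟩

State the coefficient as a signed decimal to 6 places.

j₁+j₂−J=3  J+j₁−j₂=0  J−j₁+j₂=0  j₁+j₂+J+1=4
(j₁±m₁, j₂±m₂, J±M) = (1,2,2,1,0,0)
P² = 1
sum k=2..2:
  [2] +1/2 = 1/2
S = 1/2
C² = P²·S² = 1/4 ; C = +0.500000

+0.500000  (= +√(1/4))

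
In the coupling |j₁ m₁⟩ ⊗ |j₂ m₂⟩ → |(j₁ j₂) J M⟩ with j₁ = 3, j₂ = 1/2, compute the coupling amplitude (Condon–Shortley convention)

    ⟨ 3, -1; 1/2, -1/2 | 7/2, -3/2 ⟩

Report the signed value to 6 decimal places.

triangle: 0!×6!×1!/8! = 720/40320
(j±m)!: 2!×4!×0!×1!×2!×5! = 11520
prefactor² = (2J+1)×Δ×N² = 11520/7
  k=0: +1/(0!×0!×4!×0!×2!×1!) = 1/48
Σ = 1/48  ⇒  CG² = 11520/7×1/48² = 5/7
CG = +√(5/7) = +0.845154

+√(5/7) ≈ +0.845154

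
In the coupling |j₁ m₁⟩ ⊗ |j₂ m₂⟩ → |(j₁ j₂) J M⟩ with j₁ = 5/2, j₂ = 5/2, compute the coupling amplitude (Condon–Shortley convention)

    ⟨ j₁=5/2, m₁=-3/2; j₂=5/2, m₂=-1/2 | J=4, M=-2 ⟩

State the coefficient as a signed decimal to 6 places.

−√(5/28) ≈ -0.422577

j₁+j₂−J=1  J+j₁−j₂=4  J−j₁+j₂=4  j₁+j₂+J+1=10
(j₁±m₁, j₂±m₂, J±M) = (1,4,2,3,2,6)
P² = 20736/35
sum k=0..1:
  [0] +1/96 = 1/96
  [1] −1/36 = -1/36
S = -5/288
C² = P²·S² = 5/28 ; C = -0.422577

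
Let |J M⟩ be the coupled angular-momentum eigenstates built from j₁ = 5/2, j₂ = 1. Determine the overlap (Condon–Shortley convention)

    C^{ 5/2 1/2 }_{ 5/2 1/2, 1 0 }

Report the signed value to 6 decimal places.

+0.169031

j₁+j₂−J=1  J+j₁−j₂=4  J−j₁+j₂=1  j₁+j₂+J+1=7
(j₁±m₁, j₂±m₂, J±M) = (3,2,1,1,3,2)
P² = 144/35
sum k=0..1:
  [0] +1/4 = 1/4
  [1] −1/6 = -1/6
S = 1/12
C² = P²·S² = 1/35 ; C = +0.169031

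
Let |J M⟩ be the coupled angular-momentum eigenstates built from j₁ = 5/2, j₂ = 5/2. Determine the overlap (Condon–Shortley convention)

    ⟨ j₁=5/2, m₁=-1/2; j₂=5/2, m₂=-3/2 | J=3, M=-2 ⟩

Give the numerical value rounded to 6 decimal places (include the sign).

√[7·2!3!3!/9! · 2!3!1!4!1!5!] = √(48)
  +(−1)^0/∏(0,2,3,1,0,2)! = 1/24  (running 1/24)
  +(−1)^1/∏(1,1,2,0,1,3)! = -1/12  (running -1/24)
⟨..|..⟩ = √(48)·(-1/24) = -0.288675

−√(1/12) = -0.288675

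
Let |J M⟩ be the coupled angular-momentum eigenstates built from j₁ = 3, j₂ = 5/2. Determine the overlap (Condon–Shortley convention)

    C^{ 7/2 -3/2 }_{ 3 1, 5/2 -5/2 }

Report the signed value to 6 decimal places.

+0.617213

j₁+j₂−J=2  J+j₁−j₂=4  J−j₁+j₂=3  j₁+j₂+J+1=10
(j₁±m₁, j₂±m₂, J±M) = (4,2,0,5,2,5)
P² = 6144/7
sum k=0..0:
  [0] +1/48 = 1/48
S = 1/48
C² = P²·S² = 8/21 ; C = +0.617213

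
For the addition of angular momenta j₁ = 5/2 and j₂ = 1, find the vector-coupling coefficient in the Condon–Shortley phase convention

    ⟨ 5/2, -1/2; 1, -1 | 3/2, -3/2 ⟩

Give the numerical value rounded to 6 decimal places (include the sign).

j₁+j₂−J=2  J+j₁−j₂=3  J−j₁+j₂=0  j₁+j₂+J+1=6
(j₁±m₁, j₂±m₂, J±M) = (2,3,0,2,0,3)
P² = 48/5
sum k=0..0:
  [0] +1/12 = 1/12
S = 1/12
C² = P²·S² = 1/15 ; C = +0.258199

+0.258199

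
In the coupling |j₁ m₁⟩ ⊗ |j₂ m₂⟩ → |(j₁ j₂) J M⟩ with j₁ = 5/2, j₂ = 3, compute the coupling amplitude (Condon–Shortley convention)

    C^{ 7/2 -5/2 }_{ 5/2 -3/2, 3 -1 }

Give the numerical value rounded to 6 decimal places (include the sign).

j₁+j₂−J=2  J+j₁−j₂=3  J−j₁+j₂=4  j₁+j₂+J+1=10
(j₁±m₁, j₂±m₂, J±M) = (1,4,2,4,1,6)
P² = 18432/35
sum k=1..2:
  [1] −1/36 = -1/36
  [2] +1/96 = 1/96
S = -5/288
C² = P²·S² = 10/63 ; C = -0.398410

−√(10/63) ≈ -0.398410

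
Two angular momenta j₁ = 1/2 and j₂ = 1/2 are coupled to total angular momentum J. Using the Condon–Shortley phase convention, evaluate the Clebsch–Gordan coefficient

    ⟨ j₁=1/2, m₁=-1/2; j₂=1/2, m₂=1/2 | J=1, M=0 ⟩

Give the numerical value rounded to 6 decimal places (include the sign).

+√(1/2) ≈ +0.707107

triangle: 0!·1!·1!/3! = 1/6
(j±m)!: 0!·1!·1!·0!·1!·1! = 1
prefactor² = (2J+1)·Δ·N² = 1/2
  k=0: +1/(0!·0!·1!·1!·0!·0!) = 1
Σ = 1  ⇒  CG² = 1/2·1² = 1/2
CG = +√(1/2) = +0.707107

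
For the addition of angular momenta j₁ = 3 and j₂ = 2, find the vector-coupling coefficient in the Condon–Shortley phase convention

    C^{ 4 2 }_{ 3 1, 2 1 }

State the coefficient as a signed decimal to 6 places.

√[9·1!5!3!/10! · 4!2!3!1!6!2!] = √(5184/7)
  +(−1)^0/∏(0,1,2,3,3,0)! = 1/72  (running 1/72)
  +(−1)^1/∏(1,0,1,2,4,1)! = -1/48  (running -1/144)
⟨..|..⟩ = √(5184/7)·(-1/144) = -0.188982

−√(1/28) ≈ -0.188982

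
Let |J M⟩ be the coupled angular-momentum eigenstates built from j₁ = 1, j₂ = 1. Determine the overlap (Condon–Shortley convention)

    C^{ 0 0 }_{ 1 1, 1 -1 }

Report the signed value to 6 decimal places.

√[1·2!0!0!/3! · 2!0!0!2!0!0!] = √(4/3)
  +(−1)^0/∏(0,2,0,0,0,0)! = 1/2  (running 1/2)
⟨..|..⟩ = √(4/3)·(1/2) = +0.577350

+0.577350  (= +√(1/3))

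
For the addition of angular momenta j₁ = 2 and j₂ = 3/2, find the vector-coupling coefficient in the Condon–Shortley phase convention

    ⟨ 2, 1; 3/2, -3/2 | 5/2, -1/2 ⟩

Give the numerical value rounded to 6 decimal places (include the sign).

+0.621059  (= +√(27/70))

triangle: 1!*3!*2!/7! = 12/5040
(j±m)!: 3!*1!*0!*3!*2!*3! = 432
prefactor² = (2J+1)*Δ*N² = 216/35
  k=0: +1/(0!*1!*1!*0!*2!*2!) = 1/4
Σ = 1/4  ⇒  CG² = 216/35*1/4² = 27/70
CG = +√(27/70) = +0.621059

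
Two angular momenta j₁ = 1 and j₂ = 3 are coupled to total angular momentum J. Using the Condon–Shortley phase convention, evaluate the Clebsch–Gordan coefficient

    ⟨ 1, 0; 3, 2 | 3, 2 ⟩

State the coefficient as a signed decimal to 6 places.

triangle: 1!*1!*5!/8! = 120/40320
(j±m)!: 1!*1!*5!*1!*5!*1! = 14400
prefactor² = (2J+1)*Δ*N² = 300
  k=0: +1/(0!*1!*1!*5!*0!*0!) = 1/120
  k=1: −1/(1!*0!*0!*4!*1!*1!) = -1/24
Σ = -1/30  ⇒  CG² = 300*(-1/30)² = 1/3
CG = −√(1/3) = -0.577350

−√(1/3) ≈ -0.577350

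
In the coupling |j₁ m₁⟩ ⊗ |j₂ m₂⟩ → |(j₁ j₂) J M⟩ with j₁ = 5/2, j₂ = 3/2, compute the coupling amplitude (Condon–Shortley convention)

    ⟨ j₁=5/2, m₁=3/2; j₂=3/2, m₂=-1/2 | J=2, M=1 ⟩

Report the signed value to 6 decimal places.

+√(1/42) ≈ +0.154303

triangle: 2!·3!·1!/7! = 12/5040
(j±m)!: 4!·1!·1!·2!·3!·1! = 288
prefactor² = (2J+1)·Δ·N² = 24/7
  k=0: +1/(0!·2!·1!·1!·2!·0!) = 1/4
  k=1: −1/(1!·1!·0!·0!·3!·1!) = -1/6
Σ = 1/12  ⇒  CG² = 24/7·1/12² = 1/42
CG = +√(1/42) = +0.154303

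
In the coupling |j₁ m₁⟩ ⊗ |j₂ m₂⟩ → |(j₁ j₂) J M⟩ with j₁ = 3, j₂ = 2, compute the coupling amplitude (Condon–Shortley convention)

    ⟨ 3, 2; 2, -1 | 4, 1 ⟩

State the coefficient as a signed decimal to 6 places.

+√(7/20) = +0.591608

j₁+j₂−J=1  J+j₁−j₂=5  J−j₁+j₂=3  j₁+j₂+J+1=10
(j₁±m₁, j₂±m₂, J±M) = (5,1,1,3,5,3)
P² = 6480/7
sum k=0..1:
  [0] +1/48 = 1/48
  [1] −1/720 = -1/720
S = 7/360
C² = P²·S² = 7/20 ; C = +0.591608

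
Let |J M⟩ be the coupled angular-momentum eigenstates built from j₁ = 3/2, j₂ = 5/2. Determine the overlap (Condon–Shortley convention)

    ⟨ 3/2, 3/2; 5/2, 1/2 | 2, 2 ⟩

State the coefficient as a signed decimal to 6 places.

j₁+j₂−J=2  J+j₁−j₂=1  J−j₁+j₂=3  j₁+j₂+J+1=7
(j₁±m₁, j₂±m₂, J±M) = (3,0,3,2,4,0)
P² = 144/7
sum k=0..0:
  [0] +1/12 = 1/12
S = 1/12
C² = P²·S² = 1/7 ; C = +0.377964

+0.377964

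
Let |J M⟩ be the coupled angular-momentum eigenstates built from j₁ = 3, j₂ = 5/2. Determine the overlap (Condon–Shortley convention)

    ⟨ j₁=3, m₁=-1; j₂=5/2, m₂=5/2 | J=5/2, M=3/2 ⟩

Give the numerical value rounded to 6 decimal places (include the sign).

j₁+j₂−J=3  J+j₁−j₂=3  J−j₁+j₂=2  j₁+j₂+J+1=9
(j₁±m₁, j₂±m₂, J±M) = (2,4,5,0,4,1)
P² = 1152/7
sum k=3..3:
  [3] −1/24 = -1/24
S = -1/24
C² = P²·S² = 2/7 ; C = -0.534522

−√(2/7) = -0.534522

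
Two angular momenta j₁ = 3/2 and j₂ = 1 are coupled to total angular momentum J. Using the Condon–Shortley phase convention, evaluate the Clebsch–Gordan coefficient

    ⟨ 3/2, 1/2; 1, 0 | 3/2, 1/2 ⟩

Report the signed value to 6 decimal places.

+0.258199

j₁+j₂−J=1  J+j₁−j₂=2  J−j₁+j₂=1  j₁+j₂+J+1=5
(j₁±m₁, j₂±m₂, J±M) = (2,1,1,1,2,1)
P² = 4/15
sum k=0..1:
  [0] +1/1 = 1
  [1] −1/2 = -1/2
S = 1/2
C² = P²·S² = 1/15 ; C = +0.258199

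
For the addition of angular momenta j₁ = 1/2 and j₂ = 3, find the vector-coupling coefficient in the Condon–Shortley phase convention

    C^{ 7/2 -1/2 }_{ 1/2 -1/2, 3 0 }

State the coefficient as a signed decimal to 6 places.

+√(4/7) ≈ +0.755929

√[8·0!1!6!/8! · 0!1!3!3!3!4!] = √(5184/7)
  +(−1)^0/∏(0,0,1,3,0,3)! = 1/36  (running 1/36)
⟨..|..⟩ = √(5184/7)·(1/36) = +0.755929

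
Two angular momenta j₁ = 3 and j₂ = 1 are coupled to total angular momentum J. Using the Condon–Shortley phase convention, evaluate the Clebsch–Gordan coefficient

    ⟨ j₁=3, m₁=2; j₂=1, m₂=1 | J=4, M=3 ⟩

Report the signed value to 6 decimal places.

√[9·0!6!2!/9! · 5!1!2!0!7!1!] = √(43200)
  +(−1)^0/∏(0,0,1,2,5,0)! = 1/240  (running 1/240)
⟨..|..⟩ = √(43200)·(1/240) = +0.866025

+0.866025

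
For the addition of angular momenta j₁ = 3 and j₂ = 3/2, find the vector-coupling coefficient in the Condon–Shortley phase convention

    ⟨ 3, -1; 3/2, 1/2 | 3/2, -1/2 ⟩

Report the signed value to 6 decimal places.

√[4·3!3!0!/7! · 2!4!2!1!1!2!] = √(192/35)
  +(−1)^2/∏(2,1,2,0,1,0)! = 1/4  (running 1/4)
⟨..|..⟩ = √(192/35)·(1/4) = +0.585540

+0.585540  (= +√(12/35))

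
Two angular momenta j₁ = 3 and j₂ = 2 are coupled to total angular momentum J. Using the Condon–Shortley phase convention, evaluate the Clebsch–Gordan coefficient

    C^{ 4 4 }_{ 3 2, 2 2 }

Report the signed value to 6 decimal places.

triangle: 1!×5!×3!/10! = 720/3628800
(j±m)!: 5!×1!×4!×0!×8!×0! = 116121600
prefactor² = (2J+1)×Δ×N² = 207360
  k=1: −1/(1!×0!×0!×3!×5!×0!) = -1/720
Σ = -1/720  ⇒  CG² = 207360×(-1/720)² = 2/5
CG = −√(2/5) = -0.632456

-0.632456  (= −√(2/5))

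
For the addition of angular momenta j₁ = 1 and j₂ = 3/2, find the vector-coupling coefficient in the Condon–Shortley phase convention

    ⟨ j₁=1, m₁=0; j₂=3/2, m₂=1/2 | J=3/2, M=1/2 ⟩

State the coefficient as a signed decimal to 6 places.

triangle: 1!·1!·2!/5! = 2/120
(j±m)!: 1!·1!·2!·1!·2!·1! = 4
prefactor² = (2J+1)·Δ·N² = 4/15
  k=0: +1/(0!·1!·1!·2!·0!·0!) = 1/2
  k=1: −1/(1!·0!·0!·1!·1!·1!) = -1
Σ = -1/2  ⇒  CG² = 4/15·(-1/2)² = 1/15
CG = −√(1/15) = -0.258199

-0.258199  (= −√(1/15))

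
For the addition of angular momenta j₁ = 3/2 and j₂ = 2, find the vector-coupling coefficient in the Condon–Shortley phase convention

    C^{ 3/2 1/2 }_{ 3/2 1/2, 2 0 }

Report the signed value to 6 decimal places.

-0.447214  (= −√(1/5))

j₁+j₂−J=2  J+j₁−j₂=1  J−j₁+j₂=2  j₁+j₂+J+1=6
(j₁±m₁, j₂±m₂, J±M) = (2,1,2,2,2,1)
P² = 16/45
sum k=0..1:
  [0] +1/4 = 1/4
  [1] −1/1 = -1
S = -3/4
C² = P²·S² = 1/5 ; C = -0.447214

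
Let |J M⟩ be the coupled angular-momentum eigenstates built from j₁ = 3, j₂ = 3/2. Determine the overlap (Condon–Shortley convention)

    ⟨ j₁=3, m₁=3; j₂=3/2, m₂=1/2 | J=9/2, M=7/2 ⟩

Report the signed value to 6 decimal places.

+0.577350

√[10·0!6!3!/10! · 6!0!2!1!8!1!] = √(691200)
  +(−1)^0/∏(0,0,0,2,6,1)! = 1/1440  (running 1/1440)
⟨..|..⟩ = √(691200)·(1/1440) = +0.577350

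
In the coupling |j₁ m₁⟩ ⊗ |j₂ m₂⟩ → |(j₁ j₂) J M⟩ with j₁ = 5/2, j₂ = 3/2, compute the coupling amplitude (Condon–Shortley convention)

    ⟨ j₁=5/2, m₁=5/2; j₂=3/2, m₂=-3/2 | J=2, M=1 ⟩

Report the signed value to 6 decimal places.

triangle: 2!*3!*1!/7! = 12/5040
(j±m)!: 5!*0!*0!*3!*3!*1! = 4320
prefactor² = (2J+1)*Δ*N² = 360/7
  k=0: +1/(0!*2!*0!*0!*3!*1!) = 1/12
Σ = 1/12  ⇒  CG² = 360/7*1/12² = 5/14
CG = +√(5/14) = +0.597614

+√(5/14) ≈ +0.597614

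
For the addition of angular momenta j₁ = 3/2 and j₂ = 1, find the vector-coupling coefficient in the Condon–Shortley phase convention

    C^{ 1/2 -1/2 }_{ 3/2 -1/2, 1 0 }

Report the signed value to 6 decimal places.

−√(1/3) ≈ -0.577350

j₁+j₂−J=2  J+j₁−j₂=1  J−j₁+j₂=0  j₁+j₂+J+1=4
(j₁±m₁, j₂±m₂, J±M) = (1,2,1,1,0,1)
P² = 1/3
sum k=1..1:
  [1] −1/1 = -1
S = -1
C² = P²·S² = 1/3 ; C = -0.577350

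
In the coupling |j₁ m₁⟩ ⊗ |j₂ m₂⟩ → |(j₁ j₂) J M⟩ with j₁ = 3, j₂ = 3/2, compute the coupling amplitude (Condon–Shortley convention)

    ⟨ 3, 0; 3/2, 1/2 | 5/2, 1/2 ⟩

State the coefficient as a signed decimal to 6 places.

−√(6/35) = -0.414039

j₁+j₂−J=2  J+j₁−j₂=4  J−j₁+j₂=1  j₁+j₂+J+1=8
(j₁±m₁, j₂±m₂, J±M) = (3,3,2,1,3,2)
P² = 216/35
sum k=1..2:
  [1] −1/4 = -1/4
  [2] +1/12 = 1/12
S = -1/6
C² = P²·S² = 6/35 ; C = -0.414039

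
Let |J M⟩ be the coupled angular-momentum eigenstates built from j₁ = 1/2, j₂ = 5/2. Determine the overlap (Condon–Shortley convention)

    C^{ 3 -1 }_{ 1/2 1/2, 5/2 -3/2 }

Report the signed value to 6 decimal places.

j₁+j₂−J=0  J+j₁−j₂=1  J−j₁+j₂=5  j₁+j₂+J+1=7
(j₁±m₁, j₂±m₂, J±M) = (1,0,1,4,2,4)
P² = 192
sum k=0..0:
  [0] +1/24 = 1/24
S = 1/24
C² = P²·S² = 1/3 ; C = +0.577350

+√(1/3) ≈ +0.577350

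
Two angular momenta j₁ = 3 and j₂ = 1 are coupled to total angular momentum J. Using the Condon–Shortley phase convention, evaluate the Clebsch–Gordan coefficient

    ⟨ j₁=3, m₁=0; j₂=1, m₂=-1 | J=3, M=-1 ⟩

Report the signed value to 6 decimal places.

+√(1/2) ≈ +0.707107

triangle: 1!·5!·1!/8! = 120/40320
(j±m)!: 3!·3!·0!·2!·2!·4! = 3456
prefactor² = (2J+1)·Δ·N² = 72
  k=0: +1/(0!·1!·3!·0!·2!·1!) = 1/12
Σ = 1/12  ⇒  CG² = 72·1/12² = 1/2
CG = +√(1/2) = +0.707107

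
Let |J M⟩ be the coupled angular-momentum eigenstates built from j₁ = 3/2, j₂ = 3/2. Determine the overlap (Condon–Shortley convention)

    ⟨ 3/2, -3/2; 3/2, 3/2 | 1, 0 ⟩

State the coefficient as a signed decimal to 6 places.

+0.670820  (= +√(9/20))

triangle: 2!×1!×1!/5! = 2/120
(j±m)!: 0!×3!×3!×0!×1!×1! = 36
prefactor² = (2J+1)×Δ×N² = 9/5
  k=2: +1/(2!×0!×1!×1!×0!×0!) = 1/2
Σ = 1/2  ⇒  CG² = 9/5×1/2² = 9/20
CG = +√(9/20) = +0.670820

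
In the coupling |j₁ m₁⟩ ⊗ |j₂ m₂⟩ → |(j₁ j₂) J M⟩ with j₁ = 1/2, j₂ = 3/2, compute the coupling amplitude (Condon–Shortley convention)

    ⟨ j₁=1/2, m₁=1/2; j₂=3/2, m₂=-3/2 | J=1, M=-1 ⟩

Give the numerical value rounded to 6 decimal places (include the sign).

j₁+j₂−J=1  J+j₁−j₂=0  J−j₁+j₂=2  j₁+j₂+J+1=4
(j₁±m₁, j₂±m₂, J±M) = (1,0,0,3,0,2)
P² = 3
sum k=0..0:
  [0] +1/2 = 1/2
S = 1/2
C² = P²·S² = 3/4 ; C = +0.866025

+√(3/4) ≈ +0.866025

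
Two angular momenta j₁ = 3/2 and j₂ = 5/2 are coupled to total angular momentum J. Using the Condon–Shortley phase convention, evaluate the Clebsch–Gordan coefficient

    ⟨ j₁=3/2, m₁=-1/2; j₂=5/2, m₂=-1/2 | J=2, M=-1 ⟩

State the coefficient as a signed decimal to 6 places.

-0.545545

√[5·2!1!3!/7! · 1!2!2!3!1!3!] = √(12/7)
  +(−1)^1/∏(1,1,1,1,0,2)! = -1/2  (running -1/2)
  +(−1)^2/∏(2,0,0,0,1,3)! = 1/12  (running -5/12)
⟨..|..⟩ = √(12/7)·(-5/12) = -0.545545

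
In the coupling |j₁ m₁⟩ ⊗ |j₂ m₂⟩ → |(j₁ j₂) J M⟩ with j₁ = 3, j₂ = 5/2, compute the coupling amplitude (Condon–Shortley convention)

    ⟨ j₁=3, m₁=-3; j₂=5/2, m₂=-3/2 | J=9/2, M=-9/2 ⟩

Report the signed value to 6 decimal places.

−√(6/11) ≈ -0.738549

√[10·1!5!4!/11! · 0!6!1!4!0!9!] = √(49766400/11)
  +(−1)^1/∏(1,0,5,0,0,4)! = -1/2880  (running -1/2880)
⟨..|..⟩ = √(49766400/11)·(-1/2880) = -0.738549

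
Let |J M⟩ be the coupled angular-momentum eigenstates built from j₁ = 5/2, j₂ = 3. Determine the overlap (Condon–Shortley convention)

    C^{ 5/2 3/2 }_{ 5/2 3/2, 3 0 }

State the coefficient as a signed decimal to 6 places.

√[6·3!2!3!/9! · 4!1!3!3!4!1!] = √(864/35)
  +(−1)^0/∏(0,3,1,3,1,0)! = 1/36  (running 1/36)
  +(−1)^1/∏(1,2,0,2,2,1)! = -1/8  (running -7/72)
⟨..|..⟩ = √(864/35)·(-7/72) = -0.483046

−√(7/30) = -0.483046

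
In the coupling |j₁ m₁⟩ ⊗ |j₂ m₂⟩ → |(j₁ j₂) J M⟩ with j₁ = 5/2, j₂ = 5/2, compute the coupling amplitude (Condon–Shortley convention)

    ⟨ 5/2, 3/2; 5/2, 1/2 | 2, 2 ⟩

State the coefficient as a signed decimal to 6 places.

√[5·3!2!2!/8! · 4!1!3!2!4!0!] = √(144/7)
  +(−1)^1/∏(1,2,0,2,2,0)! = -1/8  (running -1/8)
⟨..|..⟩ = √(144/7)·(-1/8) = -0.566947

-0.566947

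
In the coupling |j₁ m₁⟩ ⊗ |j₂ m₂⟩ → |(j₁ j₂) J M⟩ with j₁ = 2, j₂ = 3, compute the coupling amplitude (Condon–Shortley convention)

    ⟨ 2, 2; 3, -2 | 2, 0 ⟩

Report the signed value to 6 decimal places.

+0.597614

√[5·3!1!3!/8! · 4!0!1!5!2!2!] = √(360/7)
  +(−1)^0/∏(0,3,0,1,1,2)! = 1/12  (running 1/12)
⟨..|..⟩ = √(360/7)·(1/12) = +0.597614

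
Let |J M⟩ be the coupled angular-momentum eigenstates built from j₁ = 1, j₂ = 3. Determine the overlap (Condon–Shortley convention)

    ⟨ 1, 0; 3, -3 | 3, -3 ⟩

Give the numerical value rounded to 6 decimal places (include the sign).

+0.866025  (= +√(3/4))

√[7·1!1!5!/8! · 1!1!0!6!0!6!] = √(10800)
  +(−1)^0/∏(0,1,1,0,0,5)! = 1/120  (running 1/120)
⟨..|..⟩ = √(10800)·(1/120) = +0.866025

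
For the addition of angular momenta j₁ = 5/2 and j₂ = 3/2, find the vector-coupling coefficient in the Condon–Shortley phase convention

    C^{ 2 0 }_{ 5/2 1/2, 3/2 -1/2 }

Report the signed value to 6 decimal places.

−√(1/14) = -0.267261

triangle: 2!*3!*1!/7! = 12/5040
(j±m)!: 3!*2!*1!*2!*2!*2! = 96
prefactor² = (2J+1)*Δ*N² = 8/7
  k=0: +1/(0!*2!*2!*1!*1!*0!) = 1/4
  k=1: −1/(1!*1!*1!*0!*2!*1!) = -1/2
Σ = -1/4  ⇒  CG² = 8/7*(-1/4)² = 1/14
CG = −√(1/14) = -0.267261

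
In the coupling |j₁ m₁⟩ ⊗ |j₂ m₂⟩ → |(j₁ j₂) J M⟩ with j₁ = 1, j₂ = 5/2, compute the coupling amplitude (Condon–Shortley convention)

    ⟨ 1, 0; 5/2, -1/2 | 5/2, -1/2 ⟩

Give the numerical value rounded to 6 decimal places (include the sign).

j₁+j₂−J=1  J+j₁−j₂=1  J−j₁+j₂=4  j₁+j₂+J+1=7
(j₁±m₁, j₂±m₂, J±M) = (1,1,2,3,2,3)
P² = 144/35
sum k=0..1:
  [0] +1/4 = 1/4
  [1] −1/6 = -1/6
S = 1/12
C² = P²·S² = 1/35 ; C = +0.169031

+0.169031  (= +√(1/35))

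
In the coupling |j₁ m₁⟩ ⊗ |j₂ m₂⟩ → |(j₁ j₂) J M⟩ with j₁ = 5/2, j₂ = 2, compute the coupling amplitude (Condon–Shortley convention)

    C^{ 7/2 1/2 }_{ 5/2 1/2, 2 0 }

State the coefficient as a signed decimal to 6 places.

√[8·1!4!3!/9! · 3!2!2!2!4!3!] = √(768/35)
  +(−1)^0/∏(0,1,2,2,2,1)! = 1/8  (running 1/8)
  +(−1)^1/∏(1,0,1,1,3,2)! = -1/12  (running 1/24)
⟨..|..⟩ = √(768/35)·(1/24) = +0.195180

+√(4/105) ≈ +0.195180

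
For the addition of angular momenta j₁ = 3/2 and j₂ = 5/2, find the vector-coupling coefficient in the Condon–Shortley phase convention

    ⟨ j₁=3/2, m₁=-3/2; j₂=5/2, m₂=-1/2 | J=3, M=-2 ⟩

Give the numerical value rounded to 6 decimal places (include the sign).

√[7·1!2!4!/8! · 0!3!2!3!1!5!] = √(72)
  +(−1)^1/∏(1,0,2,1,0,3)! = -1/12  (running -1/12)
⟨..|..⟩ = √(72)·(-1/12) = -0.707107

-0.707107  (= −√(1/2))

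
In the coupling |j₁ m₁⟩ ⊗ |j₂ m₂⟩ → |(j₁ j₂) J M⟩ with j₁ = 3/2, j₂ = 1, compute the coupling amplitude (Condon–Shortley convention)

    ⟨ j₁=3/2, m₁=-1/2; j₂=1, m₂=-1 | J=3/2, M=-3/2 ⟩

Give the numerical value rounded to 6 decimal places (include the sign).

+√(2/5) = +0.632456

√[4·1!2!1!/5! · 1!2!0!2!0!3!] = √(8/5)
  +(−1)^0/∏(0,1,2,0,0,1)! = 1/2  (running 1/2)
⟨..|..⟩ = √(8/5)·(1/2) = +0.632456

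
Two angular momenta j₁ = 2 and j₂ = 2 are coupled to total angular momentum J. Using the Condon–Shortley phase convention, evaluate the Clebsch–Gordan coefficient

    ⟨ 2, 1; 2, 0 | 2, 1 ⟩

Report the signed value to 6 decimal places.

−√(1/14) ≈ -0.267261

j₁+j₂−J=2  J+j₁−j₂=2  J−j₁+j₂=2  j₁+j₂+J+1=7
(j₁±m₁, j₂±m₂, J±M) = (3,1,2,2,3,1)
P² = 8/7
sum k=0..1:
  [0] +1/4 = 1/4
  [1] −1/2 = -1/2
S = -1/4
C² = P²·S² = 1/14 ; C = -0.267261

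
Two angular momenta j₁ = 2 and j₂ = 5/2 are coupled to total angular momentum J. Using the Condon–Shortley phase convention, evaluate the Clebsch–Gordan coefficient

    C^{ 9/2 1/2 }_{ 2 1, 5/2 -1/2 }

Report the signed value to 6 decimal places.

+√(20/63) ≈ +0.563436

j₁+j₂−J=0  J+j₁−j₂=4  J−j₁+j₂=5  j₁+j₂+J+1=10
(j₁±m₁, j₂±m₂, J±M) = (3,1,2,3,5,4)
P² = 11520/7
sum k=0..0:
  [0] +1/72 = 1/72
S = 1/72
C² = P²·S² = 20/63 ; C = +0.563436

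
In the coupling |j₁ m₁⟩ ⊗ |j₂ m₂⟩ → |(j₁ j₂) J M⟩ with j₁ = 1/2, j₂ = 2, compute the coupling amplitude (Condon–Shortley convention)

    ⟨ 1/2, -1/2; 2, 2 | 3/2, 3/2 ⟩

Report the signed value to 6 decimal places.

j₁+j₂−J=1  J+j₁−j₂=0  J−j₁+j₂=3  j₁+j₂+J+1=5
(j₁±m₁, j₂±m₂, J±M) = (0,1,4,0,3,0)
P² = 144/5
sum k=1..1:
  [1] −1/6 = -1/6
S = -1/6
C² = P²·S² = 4/5 ; C = -0.894427

-0.894427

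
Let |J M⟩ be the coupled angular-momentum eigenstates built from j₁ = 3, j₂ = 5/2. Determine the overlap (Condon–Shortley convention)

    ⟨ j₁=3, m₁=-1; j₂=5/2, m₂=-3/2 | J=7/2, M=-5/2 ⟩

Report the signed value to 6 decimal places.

-0.398410  (= −√(10/63))

√[8·2!4!3!/10! · 2!4!1!4!1!6!] = √(18432/35)
  +(−1)^0/∏(0,2,4,1,0,2)! = 1/96  (running 1/96)
  +(−1)^1/∏(1,1,3,0,1,3)! = -1/36  (running -5/288)
⟨..|..⟩ = √(18432/35)·(-5/288) = -0.398410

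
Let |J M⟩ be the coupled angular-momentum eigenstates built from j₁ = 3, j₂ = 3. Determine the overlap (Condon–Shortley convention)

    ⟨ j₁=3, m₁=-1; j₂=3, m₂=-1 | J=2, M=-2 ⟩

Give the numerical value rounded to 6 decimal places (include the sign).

+√(2/7) = +0.534522

j₁+j₂−J=4  J+j₁−j₂=2  J−j₁+j₂=2  j₁+j₂+J+1=9
(j₁±m₁, j₂±m₂, J±M) = (2,4,2,4,0,4)
P² = 512/7
sum k=2..2:
  [2] +1/16 = 1/16
S = 1/16
C² = P²·S² = 2/7 ; C = +0.534522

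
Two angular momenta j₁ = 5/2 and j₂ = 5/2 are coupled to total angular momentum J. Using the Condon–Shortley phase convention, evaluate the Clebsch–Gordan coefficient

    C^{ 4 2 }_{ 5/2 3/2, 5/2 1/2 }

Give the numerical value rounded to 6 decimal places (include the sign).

j₁+j₂−J=1  J+j₁−j₂=4  J−j₁+j₂=4  j₁+j₂+J+1=10
(j₁±m₁, j₂±m₂, J±M) = (4,1,3,2,6,2)
P² = 20736/35
sum k=0..1:
  [0] +1/36 = 1/36
  [1] −1/96 = -1/96
S = 5/288
C² = P²·S² = 5/28 ; C = +0.422577

+√(5/28) = +0.422577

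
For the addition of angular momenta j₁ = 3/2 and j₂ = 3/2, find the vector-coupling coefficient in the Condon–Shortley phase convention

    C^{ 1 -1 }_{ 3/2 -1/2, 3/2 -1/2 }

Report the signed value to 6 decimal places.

triangle: 2!×1!×1!/5! = 2/120
(j±m)!: 1!×2!×1!×2!×0!×2! = 8
prefactor² = (2J+1)×Δ×N² = 2/5
  k=1: −1/(1!×1!×1!×0!×0!×1!) = -1
Σ = -1  ⇒  CG² = 2/5×(-1)² = 2/5
CG = −√(2/5) = -0.632456

-0.632456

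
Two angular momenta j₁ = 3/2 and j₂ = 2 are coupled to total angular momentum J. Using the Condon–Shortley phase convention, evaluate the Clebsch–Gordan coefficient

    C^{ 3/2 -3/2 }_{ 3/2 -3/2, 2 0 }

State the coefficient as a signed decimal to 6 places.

+√(1/5) ≈ +0.447214

√[4·2!1!2!/6! · 0!3!2!2!0!3!] = √(16/5)
  +(−1)^2/∏(2,0,1,0,0,2)! = 1/4  (running 1/4)
⟨..|..⟩ = √(16/5)·(1/4) = +0.447214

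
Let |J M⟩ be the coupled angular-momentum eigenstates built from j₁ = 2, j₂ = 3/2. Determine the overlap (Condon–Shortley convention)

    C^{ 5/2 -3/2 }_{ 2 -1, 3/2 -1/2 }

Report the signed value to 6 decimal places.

j₁+j₂−J=1  J+j₁−j₂=3  J−j₁+j₂=2  j₁+j₂+J+1=7
(j₁±m₁, j₂±m₂, J±M) = (1,3,1,2,1,4)
P² = 144/35
sum k=0..1:
  [0] +1/6 = 1/6
  [1] −1/4 = -1/4
S = -1/12
C² = P²·S² = 1/35 ; C = -0.169031

−√(1/35) ≈ -0.169031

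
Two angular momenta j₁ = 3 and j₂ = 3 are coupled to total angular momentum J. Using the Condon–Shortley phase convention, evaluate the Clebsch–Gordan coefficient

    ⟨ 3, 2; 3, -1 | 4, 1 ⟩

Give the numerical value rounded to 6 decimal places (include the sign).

√[9·2!4!4!/11! · 5!1!2!4!5!3!] = √(82944/77)
  +(−1)^0/∏(0,2,1,2,3,2)! = 1/48  (running 1/48)
  +(−1)^1/∏(1,1,0,1,4,3)! = -1/144  (running 1/72)
⟨..|..⟩ = √(82944/77)·(1/72) = +0.455842

+0.455842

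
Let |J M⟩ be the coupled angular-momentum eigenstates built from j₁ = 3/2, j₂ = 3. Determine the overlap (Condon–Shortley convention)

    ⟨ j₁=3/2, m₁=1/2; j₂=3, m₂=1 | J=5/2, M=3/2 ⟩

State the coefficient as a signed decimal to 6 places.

-0.591608  (= −√(7/20))

√[6·2!1!4!/8! · 2!1!4!2!4!1!] = √(576/35)
  +(−1)^0/∏(0,2,1,4,0,0)! = 1/48  (running 1/48)
  +(−1)^1/∏(1,1,0,3,1,1)! = -1/6  (running -7/48)
⟨..|..⟩ = √(576/35)·(-7/48) = -0.591608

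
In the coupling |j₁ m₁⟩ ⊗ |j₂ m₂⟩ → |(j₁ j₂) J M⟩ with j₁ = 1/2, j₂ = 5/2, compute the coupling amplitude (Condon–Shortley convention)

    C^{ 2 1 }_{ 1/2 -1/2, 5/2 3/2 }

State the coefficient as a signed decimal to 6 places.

j₁+j₂−J=1  J+j₁−j₂=0  J−j₁+j₂=4  j₁+j₂+J+1=6
(j₁±m₁, j₂±m₂, J±M) = (0,1,4,1,3,1)
P² = 24
sum k=1..1:
  [1] −1/6 = -1/6
S = -1/6
C² = P²·S² = 2/3 ; C = -0.816497

−√(2/3) = -0.816497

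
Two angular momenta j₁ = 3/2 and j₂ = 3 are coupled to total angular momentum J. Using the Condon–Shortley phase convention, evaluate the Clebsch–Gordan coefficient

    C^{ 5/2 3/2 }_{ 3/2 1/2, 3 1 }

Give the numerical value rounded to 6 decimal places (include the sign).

-0.591608

√[6·2!1!4!/8! · 2!1!4!2!4!1!] = √(576/35)
  +(−1)^0/∏(0,2,1,4,0,0)! = 1/48  (running 1/48)
  +(−1)^1/∏(1,1,0,3,1,1)! = -1/6  (running -7/48)
⟨..|..⟩ = √(576/35)·(-7/48) = -0.591608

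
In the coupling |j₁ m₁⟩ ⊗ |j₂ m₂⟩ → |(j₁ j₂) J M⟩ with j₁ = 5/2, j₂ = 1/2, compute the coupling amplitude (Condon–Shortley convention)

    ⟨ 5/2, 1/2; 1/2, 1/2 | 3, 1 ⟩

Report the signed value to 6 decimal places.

triangle: 0!*5!*1!/7! = 120/5040
(j±m)!: 3!*2!*1!*0!*4!*2! = 576
prefactor² = (2J+1)*Δ*N² = 96
  k=0: +1/(0!*0!*2!*1!*3!*0!) = 1/12
Σ = 1/12  ⇒  CG² = 96*1/12² = 2/3
CG = +√(2/3) = +0.816497

+√(2/3) = +0.816497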